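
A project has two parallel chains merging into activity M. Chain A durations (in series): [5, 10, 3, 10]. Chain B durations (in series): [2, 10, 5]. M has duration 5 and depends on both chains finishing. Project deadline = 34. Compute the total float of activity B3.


Forward pass: ES(B3) = sum of predecessors on chain B = 12
EF = ES + duration = 12 + 5 = 17
Backward pass: LF(M) = deadline = 34; LS(M) = 34 - 5 = 29
LF(B3) = LS(M) - sum(successors on chain B) = 29 - 0 = 29
LS = LF - duration = 29 - 5 = 24
Total float = LS - ES = 24 - 12 = 12

12


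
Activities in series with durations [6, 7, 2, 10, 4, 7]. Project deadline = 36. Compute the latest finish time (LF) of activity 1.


LF(activity 1) = deadline - sum of successor durations
Successors: activities 2 through 6 with durations [7, 2, 10, 4, 7]
Sum of successor durations = 30
LF = 36 - 30 = 6

6


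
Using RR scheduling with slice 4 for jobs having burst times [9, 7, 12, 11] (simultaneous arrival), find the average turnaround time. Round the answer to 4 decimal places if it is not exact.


Time quantum = 4
Execution trace:
  J1 runs 4 units, time = 4
  J2 runs 4 units, time = 8
  J3 runs 4 units, time = 12
  J4 runs 4 units, time = 16
  J1 runs 4 units, time = 20
  J2 runs 3 units, time = 23
  J3 runs 4 units, time = 27
  J4 runs 4 units, time = 31
  J1 runs 1 units, time = 32
  J3 runs 4 units, time = 36
  J4 runs 3 units, time = 39
Finish times: [32, 23, 36, 39]
Average turnaround = 130/4 = 32.5

32.5


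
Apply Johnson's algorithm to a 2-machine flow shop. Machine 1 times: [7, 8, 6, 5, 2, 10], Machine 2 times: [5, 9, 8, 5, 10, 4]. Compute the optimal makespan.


Apply Johnson's rule:
  Group 1 (a <= b): [(5, 2, 10), (4, 5, 5), (3, 6, 8), (2, 8, 9)]
  Group 2 (a > b): [(1, 7, 5), (6, 10, 4)]
Optimal job order: [5, 4, 3, 2, 1, 6]
Schedule:
  Job 5: M1 done at 2, M2 done at 12
  Job 4: M1 done at 7, M2 done at 17
  Job 3: M1 done at 13, M2 done at 25
  Job 2: M1 done at 21, M2 done at 34
  Job 1: M1 done at 28, M2 done at 39
  Job 6: M1 done at 38, M2 done at 43
Makespan = 43

43


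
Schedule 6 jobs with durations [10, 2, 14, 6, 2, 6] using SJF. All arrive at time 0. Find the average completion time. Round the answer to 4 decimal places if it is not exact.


SJF order (ascending): [2, 2, 6, 6, 10, 14]
Completion times:
  Job 1: burst=2, C=2
  Job 2: burst=2, C=4
  Job 3: burst=6, C=10
  Job 4: burst=6, C=16
  Job 5: burst=10, C=26
  Job 6: burst=14, C=40
Average completion = 98/6 = 16.3333

16.3333


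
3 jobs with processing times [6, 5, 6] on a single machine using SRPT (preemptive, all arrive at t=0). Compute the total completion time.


Since all jobs arrive at t=0, SRPT equals SPT ordering.
SPT order: [5, 6, 6]
Completion times:
  Job 1: p=5, C=5
  Job 2: p=6, C=11
  Job 3: p=6, C=17
Total completion time = 5 + 11 + 17 = 33

33


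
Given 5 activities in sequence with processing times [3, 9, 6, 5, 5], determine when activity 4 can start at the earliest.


Activity 4 starts after activities 1 through 3 complete.
Predecessor durations: [3, 9, 6]
ES = 3 + 9 + 6 = 18

18


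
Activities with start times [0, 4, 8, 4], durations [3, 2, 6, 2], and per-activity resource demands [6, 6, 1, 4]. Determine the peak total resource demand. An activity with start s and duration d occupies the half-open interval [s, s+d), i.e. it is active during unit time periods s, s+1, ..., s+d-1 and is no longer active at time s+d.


Each activity i is active on [start_i, start_i + duration_i).
Compute total resource usage per time slot:
  t=0: active resources = [6], total = 6
  t=1: active resources = [6], total = 6
  t=2: active resources = [6], total = 6
  t=3: active resources = [], total = 0
  t=4: active resources = [6, 4], total = 10
  t=5: active resources = [6, 4], total = 10
  t=6: active resources = [], total = 0
  t=7: active resources = [], total = 0
  t=8: active resources = [1], total = 1
  t=9: active resources = [1], total = 1
  t=10: active resources = [1], total = 1
  t=11: active resources = [1], total = 1
  t=12: active resources = [1], total = 1
  t=13: active resources = [1], total = 1
Peak resource demand = 10

10


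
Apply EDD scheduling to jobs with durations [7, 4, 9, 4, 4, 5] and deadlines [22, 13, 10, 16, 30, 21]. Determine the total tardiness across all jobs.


Sort by due date (EDD order): [(9, 10), (4, 13), (4, 16), (5, 21), (7, 22), (4, 30)]
Compute completion times and tardiness:
  Job 1: p=9, d=10, C=9, tardiness=max(0,9-10)=0
  Job 2: p=4, d=13, C=13, tardiness=max(0,13-13)=0
  Job 3: p=4, d=16, C=17, tardiness=max(0,17-16)=1
  Job 4: p=5, d=21, C=22, tardiness=max(0,22-21)=1
  Job 5: p=7, d=22, C=29, tardiness=max(0,29-22)=7
  Job 6: p=4, d=30, C=33, tardiness=max(0,33-30)=3
Total tardiness = 12

12


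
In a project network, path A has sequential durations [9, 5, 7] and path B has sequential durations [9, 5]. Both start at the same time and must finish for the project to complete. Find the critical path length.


Path A total = 9 + 5 + 7 = 21
Path B total = 9 + 5 = 14
Critical path = longest path = max(21, 14) = 21

21


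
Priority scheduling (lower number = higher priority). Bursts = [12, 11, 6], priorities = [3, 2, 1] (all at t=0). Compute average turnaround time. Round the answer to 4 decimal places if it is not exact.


Sort by priority (ascending = highest first):
Order: [(1, 6), (2, 11), (3, 12)]
Completion times:
  Priority 1, burst=6, C=6
  Priority 2, burst=11, C=17
  Priority 3, burst=12, C=29
Average turnaround = 52/3 = 17.3333

17.3333


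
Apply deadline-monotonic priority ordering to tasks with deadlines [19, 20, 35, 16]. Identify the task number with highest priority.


Sort tasks by relative deadline (ascending):
  Task 4: deadline = 16
  Task 1: deadline = 19
  Task 2: deadline = 20
  Task 3: deadline = 35
Priority order (highest first): [4, 1, 2, 3]
Highest priority task = 4

4


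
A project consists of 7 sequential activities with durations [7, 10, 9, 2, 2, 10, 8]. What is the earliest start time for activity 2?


Activity 2 starts after activities 1 through 1 complete.
Predecessor durations: [7]
ES = 7 = 7

7


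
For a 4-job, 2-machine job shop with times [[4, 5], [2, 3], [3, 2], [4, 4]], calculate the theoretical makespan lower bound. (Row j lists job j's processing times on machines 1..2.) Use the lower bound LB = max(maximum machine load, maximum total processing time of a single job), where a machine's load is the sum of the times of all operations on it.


Machine loads:
  Machine 1: 4 + 2 + 3 + 4 = 13
  Machine 2: 5 + 3 + 2 + 4 = 14
Max machine load = 14
Job totals:
  Job 1: 9
  Job 2: 5
  Job 3: 5
  Job 4: 8
Max job total = 9
Lower bound = max(14, 9) = 14

14


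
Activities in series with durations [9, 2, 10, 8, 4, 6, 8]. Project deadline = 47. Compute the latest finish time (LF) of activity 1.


LF(activity 1) = deadline - sum of successor durations
Successors: activities 2 through 7 with durations [2, 10, 8, 4, 6, 8]
Sum of successor durations = 38
LF = 47 - 38 = 9

9


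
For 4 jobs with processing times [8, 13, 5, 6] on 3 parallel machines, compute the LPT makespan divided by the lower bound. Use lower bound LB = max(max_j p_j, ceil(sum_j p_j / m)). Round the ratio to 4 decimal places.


LPT order: [13, 8, 6, 5]
Machine loads after assignment: [13, 8, 11]
LPT makespan = 13
Lower bound = max(max_job, ceil(total/3)) = max(13, 11) = 13
Ratio = 13 / 13 = 1.0

1.0


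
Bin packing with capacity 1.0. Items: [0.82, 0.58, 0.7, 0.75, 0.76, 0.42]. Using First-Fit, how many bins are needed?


Place items sequentially using First-Fit:
  Item 0.82 -> new Bin 1
  Item 0.58 -> new Bin 2
  Item 0.7 -> new Bin 3
  Item 0.75 -> new Bin 4
  Item 0.76 -> new Bin 5
  Item 0.42 -> Bin 2 (now 1.0)
Total bins used = 5

5


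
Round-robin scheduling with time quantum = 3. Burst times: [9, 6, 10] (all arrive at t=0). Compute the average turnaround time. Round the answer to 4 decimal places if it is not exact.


Time quantum = 3
Execution trace:
  J1 runs 3 units, time = 3
  J2 runs 3 units, time = 6
  J3 runs 3 units, time = 9
  J1 runs 3 units, time = 12
  J2 runs 3 units, time = 15
  J3 runs 3 units, time = 18
  J1 runs 3 units, time = 21
  J3 runs 3 units, time = 24
  J3 runs 1 units, time = 25
Finish times: [21, 15, 25]
Average turnaround = 61/3 = 20.3333

20.3333


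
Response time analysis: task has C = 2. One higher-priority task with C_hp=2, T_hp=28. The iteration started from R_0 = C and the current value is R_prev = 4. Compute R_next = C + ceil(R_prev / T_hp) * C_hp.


R_next = C + ceil(R_prev / T_hp) * C_hp
ceil(4 / 28) = ceil(0.1429) = 1
Interference = 1 * 2 = 2
R_next = 2 + 2 = 4
R_next = R_prev, so the iteration has converged (response time = 4).

4


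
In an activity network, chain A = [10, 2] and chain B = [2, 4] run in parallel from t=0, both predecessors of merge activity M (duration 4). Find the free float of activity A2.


ES(A2) = sum of predecessors on chain A = 10
EF(A2) = ES + duration = 10 + 2 = 12
Successor of A2 is M. ES(M) = max(sum(A), sum(B)) = max(12, 6) = 12
Free float = ES(successor) - EF(current) = 12 - 12 = 0

0


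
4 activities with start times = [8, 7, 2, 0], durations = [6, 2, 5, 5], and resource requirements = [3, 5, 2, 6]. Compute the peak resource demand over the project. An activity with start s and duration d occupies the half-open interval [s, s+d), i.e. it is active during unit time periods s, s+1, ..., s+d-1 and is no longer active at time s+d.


Each activity i is active on [start_i, start_i + duration_i).
Compute total resource usage per time slot:
  t=0: active resources = [6], total = 6
  t=1: active resources = [6], total = 6
  t=2: active resources = [2, 6], total = 8
  t=3: active resources = [2, 6], total = 8
  t=4: active resources = [2, 6], total = 8
  t=5: active resources = [2], total = 2
  t=6: active resources = [2], total = 2
  t=7: active resources = [5], total = 5
  t=8: active resources = [3, 5], total = 8
  t=9: active resources = [3], total = 3
  t=10: active resources = [3], total = 3
  t=11: active resources = [3], total = 3
  t=12: active resources = [3], total = 3
  t=13: active resources = [3], total = 3
Peak resource demand = 8

8


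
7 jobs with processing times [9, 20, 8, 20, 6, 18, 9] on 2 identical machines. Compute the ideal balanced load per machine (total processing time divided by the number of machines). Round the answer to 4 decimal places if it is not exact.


Total processing time = 9 + 20 + 8 + 20 + 6 + 18 + 9 = 90
Number of machines = 2
Ideal balanced load = 90 / 2 = 45.0

45.0


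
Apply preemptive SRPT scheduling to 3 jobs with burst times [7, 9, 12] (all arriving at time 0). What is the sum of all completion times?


Since all jobs arrive at t=0, SRPT equals SPT ordering.
SPT order: [7, 9, 12]
Completion times:
  Job 1: p=7, C=7
  Job 2: p=9, C=16
  Job 3: p=12, C=28
Total completion time = 7 + 16 + 28 = 51

51


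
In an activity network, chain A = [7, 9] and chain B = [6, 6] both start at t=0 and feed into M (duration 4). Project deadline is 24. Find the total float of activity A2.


Forward pass: ES(A2) = sum of predecessors on chain A = 7
EF = ES + duration = 7 + 9 = 16
Backward pass: LF(M) = deadline = 24; LS(M) = 24 - 4 = 20
LF(A2) = LS(M) - sum(successors on chain A) = 20 - 0 = 20
LS = LF - duration = 20 - 9 = 11
Total float = LS - ES = 11 - 7 = 4

4


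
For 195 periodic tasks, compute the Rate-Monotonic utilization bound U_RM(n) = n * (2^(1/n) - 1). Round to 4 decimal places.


Compute 2^(1/195) = 1.0035609260
Subtract 1: 1.0035609260 - 1 = 0.0035609260
Multiply by n: 195 * 0.0035609260 = 0.6943805700
Round to 4 dp: 0.6944

0.6944


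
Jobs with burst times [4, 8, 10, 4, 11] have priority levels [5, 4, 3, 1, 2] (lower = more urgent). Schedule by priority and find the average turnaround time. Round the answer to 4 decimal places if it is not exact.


Sort by priority (ascending = highest first):
Order: [(1, 4), (2, 11), (3, 10), (4, 8), (5, 4)]
Completion times:
  Priority 1, burst=4, C=4
  Priority 2, burst=11, C=15
  Priority 3, burst=10, C=25
  Priority 4, burst=8, C=33
  Priority 5, burst=4, C=37
Average turnaround = 114/5 = 22.8

22.8


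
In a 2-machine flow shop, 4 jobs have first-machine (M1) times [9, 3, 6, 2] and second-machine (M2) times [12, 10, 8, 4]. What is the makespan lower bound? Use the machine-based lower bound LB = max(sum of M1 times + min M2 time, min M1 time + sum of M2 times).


LB1 = sum(M1 times) + min(M2 times) = 20 + 4 = 24
LB2 = min(M1 times) + sum(M2 times) = 2 + 34 = 36
Lower bound = max(LB1, LB2) = max(24, 36) = 36

36


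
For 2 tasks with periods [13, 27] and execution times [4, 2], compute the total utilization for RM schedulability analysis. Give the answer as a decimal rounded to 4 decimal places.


Compute individual utilizations (exact fractions):
  Task 1: C/T = 4/13 (approx. 0.3077)
  Task 2: C/T = 2/27 (approx. 0.0741)
Total utilization U = 4/13 + 2/27 = 134/351
Rounded to 4 decimal places: U = 0.3818
RM (Liu & Layland) bound for 2 tasks = 0.828427; compare with U = 134/351 (approx. 0.381766)
U <= bound, so schedulable by RM sufficient condition.

0.3818


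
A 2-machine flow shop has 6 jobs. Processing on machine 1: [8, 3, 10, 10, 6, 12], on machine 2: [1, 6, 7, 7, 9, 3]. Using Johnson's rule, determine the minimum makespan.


Apply Johnson's rule:
  Group 1 (a <= b): [(2, 3, 6), (5, 6, 9)]
  Group 2 (a > b): [(3, 10, 7), (4, 10, 7), (6, 12, 3), (1, 8, 1)]
Optimal job order: [2, 5, 3, 4, 6, 1]
Schedule:
  Job 2: M1 done at 3, M2 done at 9
  Job 5: M1 done at 9, M2 done at 18
  Job 3: M1 done at 19, M2 done at 26
  Job 4: M1 done at 29, M2 done at 36
  Job 6: M1 done at 41, M2 done at 44
  Job 1: M1 done at 49, M2 done at 50
Makespan = 50

50


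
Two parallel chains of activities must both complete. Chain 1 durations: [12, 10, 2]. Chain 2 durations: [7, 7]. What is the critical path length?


Path A total = 12 + 10 + 2 = 24
Path B total = 7 + 7 = 14
Critical path = longest path = max(24, 14) = 24

24


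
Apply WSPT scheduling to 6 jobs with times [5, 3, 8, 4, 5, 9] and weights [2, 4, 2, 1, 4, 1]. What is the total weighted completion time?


Compute p/w ratios and sort ascending (WSPT): [(3, 4), (5, 4), (5, 2), (8, 2), (4, 1), (9, 1)]
Compute weighted completion times:
  Job (p=3,w=4): C=3, w*C=4*3=12
  Job (p=5,w=4): C=8, w*C=4*8=32
  Job (p=5,w=2): C=13, w*C=2*13=26
  Job (p=8,w=2): C=21, w*C=2*21=42
  Job (p=4,w=1): C=25, w*C=1*25=25
  Job (p=9,w=1): C=34, w*C=1*34=34
Total weighted completion time = 171

171


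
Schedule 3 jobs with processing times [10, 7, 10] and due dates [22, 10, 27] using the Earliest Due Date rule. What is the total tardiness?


Sort by due date (EDD order): [(7, 10), (10, 22), (10, 27)]
Compute completion times and tardiness:
  Job 1: p=7, d=10, C=7, tardiness=max(0,7-10)=0
  Job 2: p=10, d=22, C=17, tardiness=max(0,17-22)=0
  Job 3: p=10, d=27, C=27, tardiness=max(0,27-27)=0
Total tardiness = 0

0


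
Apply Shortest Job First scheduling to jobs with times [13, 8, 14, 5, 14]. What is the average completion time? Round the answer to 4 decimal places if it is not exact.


SJF order (ascending): [5, 8, 13, 14, 14]
Completion times:
  Job 1: burst=5, C=5
  Job 2: burst=8, C=13
  Job 3: burst=13, C=26
  Job 4: burst=14, C=40
  Job 5: burst=14, C=54
Average completion = 138/5 = 27.6

27.6


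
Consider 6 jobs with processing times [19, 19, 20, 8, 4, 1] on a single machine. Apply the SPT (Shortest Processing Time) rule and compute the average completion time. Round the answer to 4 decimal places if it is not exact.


Sort jobs by processing time (SPT order): [1, 4, 8, 19, 19, 20]
Compute completion times sequentially:
  Job 1: processing = 1, completes at 1
  Job 2: processing = 4, completes at 5
  Job 3: processing = 8, completes at 13
  Job 4: processing = 19, completes at 32
  Job 5: processing = 19, completes at 51
  Job 6: processing = 20, completes at 71
Sum of completion times = 173
Average completion time = 173/6 = 28.8333

28.8333


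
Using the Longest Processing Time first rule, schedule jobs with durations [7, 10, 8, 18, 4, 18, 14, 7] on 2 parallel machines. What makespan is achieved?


Sort jobs in decreasing order (LPT): [18, 18, 14, 10, 8, 7, 7, 4]
Assign each job to the least loaded machine:
  Machine 1: jobs [18, 14, 7, 4], load = 43
  Machine 2: jobs [18, 10, 8, 7], load = 43
Makespan = max load = 43

43


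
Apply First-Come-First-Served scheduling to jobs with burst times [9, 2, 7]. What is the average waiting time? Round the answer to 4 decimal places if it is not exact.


FCFS order (as given): [9, 2, 7]
Waiting times:
  Job 1: wait = 0
  Job 2: wait = 9
  Job 3: wait = 11
Sum of waiting times = 20
Average waiting time = 20/3 = 6.6667

6.6667


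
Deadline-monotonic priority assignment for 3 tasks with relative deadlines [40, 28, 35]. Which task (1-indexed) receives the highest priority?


Sort tasks by relative deadline (ascending):
  Task 2: deadline = 28
  Task 3: deadline = 35
  Task 1: deadline = 40
Priority order (highest first): [2, 3, 1]
Highest priority task = 2

2


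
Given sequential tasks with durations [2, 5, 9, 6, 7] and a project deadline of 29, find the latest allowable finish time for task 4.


LF(activity 4) = deadline - sum of successor durations
Successors: activities 5 through 5 with durations [7]
Sum of successor durations = 7
LF = 29 - 7 = 22

22


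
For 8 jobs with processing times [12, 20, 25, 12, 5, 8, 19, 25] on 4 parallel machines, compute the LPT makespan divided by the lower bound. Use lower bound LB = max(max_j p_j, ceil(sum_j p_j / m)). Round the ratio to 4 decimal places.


LPT order: [25, 25, 20, 19, 12, 12, 8, 5]
Machine loads after assignment: [33, 30, 32, 31]
LPT makespan = 33
Lower bound = max(max_job, ceil(total/4)) = max(25, 32) = 32
Ratio = 33 / 32 = 1.0313

1.0313


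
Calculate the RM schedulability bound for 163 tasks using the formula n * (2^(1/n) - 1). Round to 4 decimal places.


Compute 2^(1/163) = 1.0042614911
Subtract 1: 1.0042614911 - 1 = 0.0042614911
Multiply by n: 163 * 0.0042614911 = 0.6946230493
Round to 4 dp: 0.6946

0.6946


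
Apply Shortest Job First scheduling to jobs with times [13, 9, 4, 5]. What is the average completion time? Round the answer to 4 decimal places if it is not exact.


SJF order (ascending): [4, 5, 9, 13]
Completion times:
  Job 1: burst=4, C=4
  Job 2: burst=5, C=9
  Job 3: burst=9, C=18
  Job 4: burst=13, C=31
Average completion = 62/4 = 15.5

15.5


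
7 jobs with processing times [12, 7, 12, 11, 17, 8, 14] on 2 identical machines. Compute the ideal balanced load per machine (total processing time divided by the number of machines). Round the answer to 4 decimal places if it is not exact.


Total processing time = 12 + 7 + 12 + 11 + 17 + 8 + 14 = 81
Number of machines = 2
Ideal balanced load = 81 / 2 = 40.5

40.5


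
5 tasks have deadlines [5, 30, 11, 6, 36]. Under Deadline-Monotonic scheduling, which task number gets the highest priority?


Sort tasks by relative deadline (ascending):
  Task 1: deadline = 5
  Task 4: deadline = 6
  Task 3: deadline = 11
  Task 2: deadline = 30
  Task 5: deadline = 36
Priority order (highest first): [1, 4, 3, 2, 5]
Highest priority task = 1

1


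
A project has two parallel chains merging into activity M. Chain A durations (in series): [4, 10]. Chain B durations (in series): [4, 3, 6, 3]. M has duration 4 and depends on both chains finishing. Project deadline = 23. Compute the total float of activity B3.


Forward pass: ES(B3) = sum of predecessors on chain B = 7
EF = ES + duration = 7 + 6 = 13
Backward pass: LF(M) = deadline = 23; LS(M) = 23 - 4 = 19
LF(B3) = LS(M) - sum(successors on chain B) = 19 - 3 = 16
LS = LF - duration = 16 - 6 = 10
Total float = LS - ES = 10 - 7 = 3

3


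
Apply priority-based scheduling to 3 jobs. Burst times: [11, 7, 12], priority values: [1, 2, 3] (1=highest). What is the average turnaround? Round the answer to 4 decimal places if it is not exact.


Sort by priority (ascending = highest first):
Order: [(1, 11), (2, 7), (3, 12)]
Completion times:
  Priority 1, burst=11, C=11
  Priority 2, burst=7, C=18
  Priority 3, burst=12, C=30
Average turnaround = 59/3 = 19.6667

19.6667


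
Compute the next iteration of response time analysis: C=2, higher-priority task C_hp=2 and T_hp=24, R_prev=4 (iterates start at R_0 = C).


R_next = C + ceil(R_prev / T_hp) * C_hp
ceil(4 / 24) = ceil(0.1667) = 1
Interference = 1 * 2 = 2
R_next = 2 + 2 = 4
R_next = R_prev, so the iteration has converged (response time = 4).

4


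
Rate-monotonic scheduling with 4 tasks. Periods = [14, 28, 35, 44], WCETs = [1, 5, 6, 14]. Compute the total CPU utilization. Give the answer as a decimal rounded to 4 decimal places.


Compute individual utilizations (exact fractions):
  Task 1: C/T = 1/14 (approx. 0.0714)
  Task 2: C/T = 5/28 (approx. 0.1786)
  Task 3: C/T = 6/35 (approx. 0.1714)
  Task 4: C/T = 14/44 = 7/22 (approx. 0.3182)
Total utilization U = 1/14 + 5/28 + 6/35 + 7/22 = 1139/1540
Rounded to 4 decimal places: U = 0.7396
RM (Liu & Layland) bound for 4 tasks = 0.756828; compare with U = 1139/1540 (approx. 0.739610)
U <= bound, so schedulable by RM sufficient condition.

0.7396


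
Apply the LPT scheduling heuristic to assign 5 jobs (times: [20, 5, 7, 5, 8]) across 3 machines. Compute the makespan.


Sort jobs in decreasing order (LPT): [20, 8, 7, 5, 5]
Assign each job to the least loaded machine:
  Machine 1: jobs [20], load = 20
  Machine 2: jobs [8, 5], load = 13
  Machine 3: jobs [7, 5], load = 12
Makespan = max load = 20

20


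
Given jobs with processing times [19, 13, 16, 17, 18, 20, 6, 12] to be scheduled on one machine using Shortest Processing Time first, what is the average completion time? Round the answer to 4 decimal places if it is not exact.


Sort jobs by processing time (SPT order): [6, 12, 13, 16, 17, 18, 19, 20]
Compute completion times sequentially:
  Job 1: processing = 6, completes at 6
  Job 2: processing = 12, completes at 18
  Job 3: processing = 13, completes at 31
  Job 4: processing = 16, completes at 47
  Job 5: processing = 17, completes at 64
  Job 6: processing = 18, completes at 82
  Job 7: processing = 19, completes at 101
  Job 8: processing = 20, completes at 121
Sum of completion times = 470
Average completion time = 470/8 = 58.75

58.75


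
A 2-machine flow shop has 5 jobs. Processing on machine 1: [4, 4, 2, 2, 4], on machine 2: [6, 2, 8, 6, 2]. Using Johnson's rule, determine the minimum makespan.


Apply Johnson's rule:
  Group 1 (a <= b): [(3, 2, 8), (4, 2, 6), (1, 4, 6)]
  Group 2 (a > b): [(2, 4, 2), (5, 4, 2)]
Optimal job order: [3, 4, 1, 2, 5]
Schedule:
  Job 3: M1 done at 2, M2 done at 10
  Job 4: M1 done at 4, M2 done at 16
  Job 1: M1 done at 8, M2 done at 22
  Job 2: M1 done at 12, M2 done at 24
  Job 5: M1 done at 16, M2 done at 26
Makespan = 26

26


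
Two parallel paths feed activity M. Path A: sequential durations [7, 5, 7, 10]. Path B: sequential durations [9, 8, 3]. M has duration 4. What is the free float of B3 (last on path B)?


ES(B3) = sum of predecessors on chain B = 17
EF(B3) = ES + duration = 17 + 3 = 20
Successor of B3 is M. ES(M) = max(sum(A), sum(B)) = max(29, 20) = 29
Free float = ES(successor) - EF(current) = 29 - 20 = 9

9


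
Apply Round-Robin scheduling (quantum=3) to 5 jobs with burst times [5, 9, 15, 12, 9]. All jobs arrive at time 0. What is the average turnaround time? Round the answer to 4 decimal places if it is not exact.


Time quantum = 3
Execution trace:
  J1 runs 3 units, time = 3
  J2 runs 3 units, time = 6
  J3 runs 3 units, time = 9
  J4 runs 3 units, time = 12
  J5 runs 3 units, time = 15
  J1 runs 2 units, time = 17
  J2 runs 3 units, time = 20
  J3 runs 3 units, time = 23
  J4 runs 3 units, time = 26
  J5 runs 3 units, time = 29
  J2 runs 3 units, time = 32
  J3 runs 3 units, time = 35
  J4 runs 3 units, time = 38
  J5 runs 3 units, time = 41
  J3 runs 3 units, time = 44
  J4 runs 3 units, time = 47
  J3 runs 3 units, time = 50
Finish times: [17, 32, 50, 47, 41]
Average turnaround = 187/5 = 37.4

37.4


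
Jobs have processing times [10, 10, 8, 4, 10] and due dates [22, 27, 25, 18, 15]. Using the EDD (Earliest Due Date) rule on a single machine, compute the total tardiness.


Sort by due date (EDD order): [(10, 15), (4, 18), (10, 22), (8, 25), (10, 27)]
Compute completion times and tardiness:
  Job 1: p=10, d=15, C=10, tardiness=max(0,10-15)=0
  Job 2: p=4, d=18, C=14, tardiness=max(0,14-18)=0
  Job 3: p=10, d=22, C=24, tardiness=max(0,24-22)=2
  Job 4: p=8, d=25, C=32, tardiness=max(0,32-25)=7
  Job 5: p=10, d=27, C=42, tardiness=max(0,42-27)=15
Total tardiness = 24

24


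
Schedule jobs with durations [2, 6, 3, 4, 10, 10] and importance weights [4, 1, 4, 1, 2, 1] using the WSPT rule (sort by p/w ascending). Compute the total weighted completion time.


Compute p/w ratios and sort ascending (WSPT): [(2, 4), (3, 4), (4, 1), (10, 2), (6, 1), (10, 1)]
Compute weighted completion times:
  Job (p=2,w=4): C=2, w*C=4*2=8
  Job (p=3,w=4): C=5, w*C=4*5=20
  Job (p=4,w=1): C=9, w*C=1*9=9
  Job (p=10,w=2): C=19, w*C=2*19=38
  Job (p=6,w=1): C=25, w*C=1*25=25
  Job (p=10,w=1): C=35, w*C=1*35=35
Total weighted completion time = 135

135


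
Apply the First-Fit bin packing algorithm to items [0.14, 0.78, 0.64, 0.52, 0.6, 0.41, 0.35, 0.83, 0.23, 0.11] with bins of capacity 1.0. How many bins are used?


Place items sequentially using First-Fit:
  Item 0.14 -> new Bin 1
  Item 0.78 -> Bin 1 (now 0.92)
  Item 0.64 -> new Bin 2
  Item 0.52 -> new Bin 3
  Item 0.6 -> new Bin 4
  Item 0.41 -> Bin 3 (now 0.93)
  Item 0.35 -> Bin 2 (now 0.99)
  Item 0.83 -> new Bin 5
  Item 0.23 -> Bin 4 (now 0.83)
  Item 0.11 -> Bin 4 (now 0.94)
Total bins used = 5

5


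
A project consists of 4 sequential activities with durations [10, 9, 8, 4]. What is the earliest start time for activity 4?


Activity 4 starts after activities 1 through 3 complete.
Predecessor durations: [10, 9, 8]
ES = 10 + 9 + 8 = 27

27


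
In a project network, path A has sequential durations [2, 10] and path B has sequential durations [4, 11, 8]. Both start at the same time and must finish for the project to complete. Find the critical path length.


Path A total = 2 + 10 = 12
Path B total = 4 + 11 + 8 = 23
Critical path = longest path = max(12, 23) = 23

23


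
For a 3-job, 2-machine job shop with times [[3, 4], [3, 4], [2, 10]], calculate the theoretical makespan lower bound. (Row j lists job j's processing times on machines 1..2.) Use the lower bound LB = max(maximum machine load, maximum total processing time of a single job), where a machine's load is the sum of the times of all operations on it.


Machine loads:
  Machine 1: 3 + 3 + 2 = 8
  Machine 2: 4 + 4 + 10 = 18
Max machine load = 18
Job totals:
  Job 1: 7
  Job 2: 7
  Job 3: 12
Max job total = 12
Lower bound = max(18, 12) = 18

18


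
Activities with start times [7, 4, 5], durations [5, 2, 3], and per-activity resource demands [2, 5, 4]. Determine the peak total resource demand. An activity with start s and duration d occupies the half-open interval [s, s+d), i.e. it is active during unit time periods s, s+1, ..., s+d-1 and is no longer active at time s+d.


Each activity i is active on [start_i, start_i + duration_i).
Compute total resource usage per time slot:
  t=0: active resources = [], total = 0
  t=1: active resources = [], total = 0
  t=2: active resources = [], total = 0
  t=3: active resources = [], total = 0
  t=4: active resources = [5], total = 5
  t=5: active resources = [5, 4], total = 9
  t=6: active resources = [4], total = 4
  t=7: active resources = [2, 4], total = 6
  t=8: active resources = [2], total = 2
  t=9: active resources = [2], total = 2
  t=10: active resources = [2], total = 2
  t=11: active resources = [2], total = 2
Peak resource demand = 9

9


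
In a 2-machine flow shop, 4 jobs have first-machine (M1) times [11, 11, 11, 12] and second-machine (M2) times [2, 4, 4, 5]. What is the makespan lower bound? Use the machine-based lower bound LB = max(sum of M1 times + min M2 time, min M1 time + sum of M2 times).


LB1 = sum(M1 times) + min(M2 times) = 45 + 2 = 47
LB2 = min(M1 times) + sum(M2 times) = 11 + 15 = 26
Lower bound = max(LB1, LB2) = max(47, 26) = 47

47


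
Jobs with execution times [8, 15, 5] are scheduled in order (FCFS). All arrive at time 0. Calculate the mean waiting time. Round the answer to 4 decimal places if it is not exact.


FCFS order (as given): [8, 15, 5]
Waiting times:
  Job 1: wait = 0
  Job 2: wait = 8
  Job 3: wait = 23
Sum of waiting times = 31
Average waiting time = 31/3 = 10.3333

10.3333


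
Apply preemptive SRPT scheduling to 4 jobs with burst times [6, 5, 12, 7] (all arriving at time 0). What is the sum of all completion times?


Since all jobs arrive at t=0, SRPT equals SPT ordering.
SPT order: [5, 6, 7, 12]
Completion times:
  Job 1: p=5, C=5
  Job 2: p=6, C=11
  Job 3: p=7, C=18
  Job 4: p=12, C=30
Total completion time = 5 + 11 + 18 + 30 = 64

64


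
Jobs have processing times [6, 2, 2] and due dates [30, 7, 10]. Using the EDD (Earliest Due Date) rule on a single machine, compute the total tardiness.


Sort by due date (EDD order): [(2, 7), (2, 10), (6, 30)]
Compute completion times and tardiness:
  Job 1: p=2, d=7, C=2, tardiness=max(0,2-7)=0
  Job 2: p=2, d=10, C=4, tardiness=max(0,4-10)=0
  Job 3: p=6, d=30, C=10, tardiness=max(0,10-30)=0
Total tardiness = 0

0


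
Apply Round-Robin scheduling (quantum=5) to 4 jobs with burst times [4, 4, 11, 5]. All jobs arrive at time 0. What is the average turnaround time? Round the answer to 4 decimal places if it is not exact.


Time quantum = 5
Execution trace:
  J1 runs 4 units, time = 4
  J2 runs 4 units, time = 8
  J3 runs 5 units, time = 13
  J4 runs 5 units, time = 18
  J3 runs 5 units, time = 23
  J3 runs 1 units, time = 24
Finish times: [4, 8, 24, 18]
Average turnaround = 54/4 = 13.5

13.5


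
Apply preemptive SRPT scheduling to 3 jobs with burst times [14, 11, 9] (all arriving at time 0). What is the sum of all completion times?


Since all jobs arrive at t=0, SRPT equals SPT ordering.
SPT order: [9, 11, 14]
Completion times:
  Job 1: p=9, C=9
  Job 2: p=11, C=20
  Job 3: p=14, C=34
Total completion time = 9 + 20 + 34 = 63

63


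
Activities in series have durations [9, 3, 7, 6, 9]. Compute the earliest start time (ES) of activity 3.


Activity 3 starts after activities 1 through 2 complete.
Predecessor durations: [9, 3]
ES = 9 + 3 = 12

12


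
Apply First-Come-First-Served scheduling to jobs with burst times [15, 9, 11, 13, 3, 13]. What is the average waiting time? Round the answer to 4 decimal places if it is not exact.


FCFS order (as given): [15, 9, 11, 13, 3, 13]
Waiting times:
  Job 1: wait = 0
  Job 2: wait = 15
  Job 3: wait = 24
  Job 4: wait = 35
  Job 5: wait = 48
  Job 6: wait = 51
Sum of waiting times = 173
Average waiting time = 173/6 = 28.8333

28.8333


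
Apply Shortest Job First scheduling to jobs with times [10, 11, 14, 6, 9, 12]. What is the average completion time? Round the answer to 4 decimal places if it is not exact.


SJF order (ascending): [6, 9, 10, 11, 12, 14]
Completion times:
  Job 1: burst=6, C=6
  Job 2: burst=9, C=15
  Job 3: burst=10, C=25
  Job 4: burst=11, C=36
  Job 5: burst=12, C=48
  Job 6: burst=14, C=62
Average completion = 192/6 = 32.0

32.0


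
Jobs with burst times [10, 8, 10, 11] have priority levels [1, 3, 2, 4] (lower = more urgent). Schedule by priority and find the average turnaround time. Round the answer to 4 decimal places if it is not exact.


Sort by priority (ascending = highest first):
Order: [(1, 10), (2, 10), (3, 8), (4, 11)]
Completion times:
  Priority 1, burst=10, C=10
  Priority 2, burst=10, C=20
  Priority 3, burst=8, C=28
  Priority 4, burst=11, C=39
Average turnaround = 97/4 = 24.25

24.25


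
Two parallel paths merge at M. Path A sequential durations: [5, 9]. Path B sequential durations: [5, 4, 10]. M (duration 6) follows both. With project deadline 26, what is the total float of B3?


Forward pass: ES(B3) = sum of predecessors on chain B = 9
EF = ES + duration = 9 + 10 = 19
Backward pass: LF(M) = deadline = 26; LS(M) = 26 - 6 = 20
LF(B3) = LS(M) - sum(successors on chain B) = 20 - 0 = 20
LS = LF - duration = 20 - 10 = 10
Total float = LS - ES = 10 - 9 = 1

1


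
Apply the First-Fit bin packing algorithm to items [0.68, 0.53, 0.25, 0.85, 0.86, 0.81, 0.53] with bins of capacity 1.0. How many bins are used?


Place items sequentially using First-Fit:
  Item 0.68 -> new Bin 1
  Item 0.53 -> new Bin 2
  Item 0.25 -> Bin 1 (now 0.93)
  Item 0.85 -> new Bin 3
  Item 0.86 -> new Bin 4
  Item 0.81 -> new Bin 5
  Item 0.53 -> new Bin 6
Total bins used = 6

6


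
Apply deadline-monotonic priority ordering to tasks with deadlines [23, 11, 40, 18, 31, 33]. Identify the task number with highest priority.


Sort tasks by relative deadline (ascending):
  Task 2: deadline = 11
  Task 4: deadline = 18
  Task 1: deadline = 23
  Task 5: deadline = 31
  Task 6: deadline = 33
  Task 3: deadline = 40
Priority order (highest first): [2, 4, 1, 5, 6, 3]
Highest priority task = 2

2


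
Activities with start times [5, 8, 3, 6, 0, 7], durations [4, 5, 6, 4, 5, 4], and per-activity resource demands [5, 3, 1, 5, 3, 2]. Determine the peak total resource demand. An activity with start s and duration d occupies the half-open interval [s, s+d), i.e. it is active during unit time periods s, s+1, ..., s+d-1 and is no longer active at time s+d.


Each activity i is active on [start_i, start_i + duration_i).
Compute total resource usage per time slot:
  t=0: active resources = [3], total = 3
  t=1: active resources = [3], total = 3
  t=2: active resources = [3], total = 3
  t=3: active resources = [1, 3], total = 4
  t=4: active resources = [1, 3], total = 4
  t=5: active resources = [5, 1], total = 6
  t=6: active resources = [5, 1, 5], total = 11
  t=7: active resources = [5, 1, 5, 2], total = 13
  t=8: active resources = [5, 3, 1, 5, 2], total = 16
  t=9: active resources = [3, 5, 2], total = 10
  t=10: active resources = [3, 2], total = 5
  t=11: active resources = [3], total = 3
  t=12: active resources = [3], total = 3
Peak resource demand = 16

16


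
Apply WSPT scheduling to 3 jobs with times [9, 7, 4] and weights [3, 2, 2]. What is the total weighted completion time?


Compute p/w ratios and sort ascending (WSPT): [(4, 2), (9, 3), (7, 2)]
Compute weighted completion times:
  Job (p=4,w=2): C=4, w*C=2*4=8
  Job (p=9,w=3): C=13, w*C=3*13=39
  Job (p=7,w=2): C=20, w*C=2*20=40
Total weighted completion time = 87

87


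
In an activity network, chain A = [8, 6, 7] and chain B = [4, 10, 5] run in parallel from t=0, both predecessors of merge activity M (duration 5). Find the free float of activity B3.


ES(B3) = sum of predecessors on chain B = 14
EF(B3) = ES + duration = 14 + 5 = 19
Successor of B3 is M. ES(M) = max(sum(A), sum(B)) = max(21, 19) = 21
Free float = ES(successor) - EF(current) = 21 - 19 = 2

2


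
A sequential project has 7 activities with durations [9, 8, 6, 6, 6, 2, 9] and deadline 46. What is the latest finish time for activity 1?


LF(activity 1) = deadline - sum of successor durations
Successors: activities 2 through 7 with durations [8, 6, 6, 6, 2, 9]
Sum of successor durations = 37
LF = 46 - 37 = 9

9


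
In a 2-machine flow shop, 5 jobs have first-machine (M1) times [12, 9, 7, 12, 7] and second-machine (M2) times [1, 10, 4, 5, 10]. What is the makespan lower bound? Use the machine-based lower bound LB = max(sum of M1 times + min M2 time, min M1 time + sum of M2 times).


LB1 = sum(M1 times) + min(M2 times) = 47 + 1 = 48
LB2 = min(M1 times) + sum(M2 times) = 7 + 30 = 37
Lower bound = max(LB1, LB2) = max(48, 37) = 48

48


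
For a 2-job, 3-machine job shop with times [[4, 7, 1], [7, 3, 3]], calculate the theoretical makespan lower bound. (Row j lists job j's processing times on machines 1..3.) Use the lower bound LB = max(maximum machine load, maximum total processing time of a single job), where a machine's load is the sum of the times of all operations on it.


Machine loads:
  Machine 1: 4 + 7 = 11
  Machine 2: 7 + 3 = 10
  Machine 3: 1 + 3 = 4
Max machine load = 11
Job totals:
  Job 1: 12
  Job 2: 13
Max job total = 13
Lower bound = max(11, 13) = 13

13


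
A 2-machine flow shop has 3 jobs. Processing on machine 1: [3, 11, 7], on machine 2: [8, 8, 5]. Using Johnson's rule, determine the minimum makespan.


Apply Johnson's rule:
  Group 1 (a <= b): [(1, 3, 8)]
  Group 2 (a > b): [(2, 11, 8), (3, 7, 5)]
Optimal job order: [1, 2, 3]
Schedule:
  Job 1: M1 done at 3, M2 done at 11
  Job 2: M1 done at 14, M2 done at 22
  Job 3: M1 done at 21, M2 done at 27
Makespan = 27

27


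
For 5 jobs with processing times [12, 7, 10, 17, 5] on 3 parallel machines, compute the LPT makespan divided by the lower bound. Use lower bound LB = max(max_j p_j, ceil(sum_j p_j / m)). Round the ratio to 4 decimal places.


LPT order: [17, 12, 10, 7, 5]
Machine loads after assignment: [17, 17, 17]
LPT makespan = 17
Lower bound = max(max_job, ceil(total/3)) = max(17, 17) = 17
Ratio = 17 / 17 = 1.0

1.0


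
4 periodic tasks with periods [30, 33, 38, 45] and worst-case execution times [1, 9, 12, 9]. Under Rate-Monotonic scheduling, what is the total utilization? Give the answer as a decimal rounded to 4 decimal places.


Compute individual utilizations (exact fractions):
  Task 1: C/T = 1/30 (approx. 0.0333)
  Task 2: C/T = 9/33 = 3/11 (approx. 0.2727)
  Task 3: C/T = 12/38 = 6/19 (approx. 0.3158)
  Task 4: C/T = 9/45 = 1/5 (approx. 0.2)
Total utilization U = 1/30 + 3/11 + 6/19 + 1/5 = 5153/6270
Rounded to 4 decimal places: U = 0.8219
RM (Liu & Layland) bound for 4 tasks = 0.756828; compare with U = 5153/6270 (approx. 0.821850)
bound < U <= 1, so the RM sufficient condition is not met (inconclusive; an exact test such as response-time analysis is needed).

0.8219


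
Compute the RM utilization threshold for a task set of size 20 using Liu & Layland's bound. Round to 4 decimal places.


Compute 2^(1/20) = 1.0352649238
Subtract 1: 1.0352649238 - 1 = 0.0352649238
Multiply by n: 20 * 0.0352649238 = 0.7052984760
Round to 4 dp: 0.7053

0.7053


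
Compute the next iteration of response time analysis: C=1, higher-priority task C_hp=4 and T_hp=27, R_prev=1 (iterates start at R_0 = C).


R_next = C + ceil(R_prev / T_hp) * C_hp
ceil(1 / 27) = ceil(0.037) = 1
Interference = 1 * 4 = 4
R_next = 1 + 4 = 5

5


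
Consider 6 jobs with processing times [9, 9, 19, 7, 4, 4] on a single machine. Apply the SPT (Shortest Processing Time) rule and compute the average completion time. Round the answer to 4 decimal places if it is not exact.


Sort jobs by processing time (SPT order): [4, 4, 7, 9, 9, 19]
Compute completion times sequentially:
  Job 1: processing = 4, completes at 4
  Job 2: processing = 4, completes at 8
  Job 3: processing = 7, completes at 15
  Job 4: processing = 9, completes at 24
  Job 5: processing = 9, completes at 33
  Job 6: processing = 19, completes at 52
Sum of completion times = 136
Average completion time = 136/6 = 22.6667

22.6667


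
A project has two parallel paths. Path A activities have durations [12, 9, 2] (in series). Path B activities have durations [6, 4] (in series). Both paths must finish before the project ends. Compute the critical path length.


Path A total = 12 + 9 + 2 = 23
Path B total = 6 + 4 = 10
Critical path = longest path = max(23, 10) = 23

23


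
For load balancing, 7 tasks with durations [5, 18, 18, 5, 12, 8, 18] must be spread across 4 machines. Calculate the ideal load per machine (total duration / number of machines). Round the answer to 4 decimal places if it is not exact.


Total processing time = 5 + 18 + 18 + 5 + 12 + 8 + 18 = 84
Number of machines = 4
Ideal balanced load = 84 / 4 = 21.0

21.0


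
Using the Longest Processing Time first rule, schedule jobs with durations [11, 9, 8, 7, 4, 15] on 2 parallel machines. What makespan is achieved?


Sort jobs in decreasing order (LPT): [15, 11, 9, 8, 7, 4]
Assign each job to the least loaded machine:
  Machine 1: jobs [15, 8, 4], load = 27
  Machine 2: jobs [11, 9, 7], load = 27
Makespan = max load = 27

27
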